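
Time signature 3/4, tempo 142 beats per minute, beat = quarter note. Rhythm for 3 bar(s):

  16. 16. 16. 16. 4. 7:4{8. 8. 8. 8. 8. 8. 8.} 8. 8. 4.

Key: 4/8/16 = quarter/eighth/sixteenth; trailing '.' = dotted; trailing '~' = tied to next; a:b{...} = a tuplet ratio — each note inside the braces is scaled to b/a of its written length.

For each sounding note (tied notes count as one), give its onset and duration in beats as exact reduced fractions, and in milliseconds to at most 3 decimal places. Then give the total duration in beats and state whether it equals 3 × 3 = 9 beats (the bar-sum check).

1) 0.0ms=0b +158.451ms=3/8b
2) 158.451ms=3/8b +158.451ms=3/8b
3) 316.901ms=3/4b +158.451ms=3/8b
4) 475.352ms=9/8b +158.451ms=3/8b
5) 633.803ms=3/2b +633.803ms=3/2b
6) 1267.606ms=3b +181.087ms=3/7b
7) 1448.692ms=24/7b +181.087ms=3/7b
8) 1629.779ms=27/7b +181.087ms=3/7b
9) 1810.865ms=30/7b +181.087ms=3/7b
10) 1991.952ms=33/7b +181.087ms=3/7b
11) 2173.038ms=36/7b +181.087ms=3/7b
12) 2354.125ms=39/7b +181.087ms=3/7b
13) 2535.211ms=6b +316.901ms=3/4b
14) 2852.113ms=27/4b +316.901ms=3/4b
15) 3169.014ms=15/2b +633.803ms=3/2b
Σ=9b of 9 (142bpm 3/4) — PASS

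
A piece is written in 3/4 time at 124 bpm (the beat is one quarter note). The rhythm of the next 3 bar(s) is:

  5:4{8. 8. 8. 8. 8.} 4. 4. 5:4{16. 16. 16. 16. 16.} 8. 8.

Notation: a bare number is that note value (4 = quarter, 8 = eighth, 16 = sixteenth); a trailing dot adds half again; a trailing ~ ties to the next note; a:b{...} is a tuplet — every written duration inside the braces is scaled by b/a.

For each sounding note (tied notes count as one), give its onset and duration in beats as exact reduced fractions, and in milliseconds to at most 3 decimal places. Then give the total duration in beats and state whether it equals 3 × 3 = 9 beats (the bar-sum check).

1) 0.0ms=0b +290.323ms=3/5b
2) 290.323ms=3/5b +290.323ms=3/5b
3) 580.645ms=6/5b +290.323ms=3/5b
4) 870.968ms=9/5b +290.323ms=3/5b
5) 1161.29ms=12/5b +290.323ms=3/5b
6) 1451.613ms=3b +725.806ms=3/2b
7) 2177.419ms=9/2b +725.806ms=3/2b
8) 2903.226ms=6b +145.161ms=3/10b
9) 3048.387ms=63/10b +145.161ms=3/10b
10) 3193.548ms=33/5b +145.161ms=3/10b
11) 3338.71ms=69/10b +145.161ms=3/10b
12) 3483.871ms=36/5b +145.161ms=3/10b
13) 3629.032ms=15/2b +362.903ms=3/4b
14) 3991.935ms=33/4b +362.903ms=3/4b
Σ=9b of 9 (124bpm 3/4) — PASS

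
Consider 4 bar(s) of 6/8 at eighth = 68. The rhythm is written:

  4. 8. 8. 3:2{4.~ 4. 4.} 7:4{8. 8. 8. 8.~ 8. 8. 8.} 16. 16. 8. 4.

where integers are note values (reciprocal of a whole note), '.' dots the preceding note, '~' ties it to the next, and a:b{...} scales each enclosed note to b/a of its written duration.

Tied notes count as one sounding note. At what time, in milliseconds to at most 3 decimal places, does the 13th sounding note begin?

1. 0.0ms @ 0 + 2647.059ms (3)
2. 2647.059ms @ 3 + 1323.529ms (3/2)
3. 3970.588ms @ 9/2 + 1323.529ms (3/2)
4. 5294.118ms @ 6 + 3529.412ms (4)
5. 8823.529ms @ 10 + 1764.706ms (2)
6. 10588.235ms @ 12 + 756.303ms (6/7)
7. 11344.538ms @ 90/7 + 756.303ms (6/7)
8. 12100.84ms @ 96/7 + 756.303ms (6/7)
9. 12857.143ms @ 102/7 + 1512.605ms (12/7)
10. 14369.748ms @ 114/7 + 756.303ms (6/7)
11. 15126.05ms @ 120/7 + 756.303ms (6/7)
12. 15882.353ms @ 18 + 661.765ms (3/4)
13. 16544.118ms @ 75/4 + 661.765ms (3/4)
14. 17205.882ms @ 39/2 + 1323.529ms (3/2)
15. 18529.412ms @ 21 + 2647.059ms (3)

note 13 onset = 75/4b = 16544.118ms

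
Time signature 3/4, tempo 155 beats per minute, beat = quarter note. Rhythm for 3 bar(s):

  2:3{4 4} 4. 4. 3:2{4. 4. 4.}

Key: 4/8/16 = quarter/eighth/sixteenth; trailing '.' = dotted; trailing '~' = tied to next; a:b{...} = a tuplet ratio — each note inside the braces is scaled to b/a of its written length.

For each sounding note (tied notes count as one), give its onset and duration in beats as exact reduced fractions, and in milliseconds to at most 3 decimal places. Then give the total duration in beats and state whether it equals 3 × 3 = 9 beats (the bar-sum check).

1) 0.0ms=0b +580.645ms=3/2b
2) 580.645ms=3/2b +580.645ms=3/2b
3) 1161.29ms=3b +580.645ms=3/2b
4) 1741.935ms=9/2b +580.645ms=3/2b
5) 2322.581ms=6b +387.097ms=1b
6) 2709.677ms=7b +387.097ms=1b
7) 3096.774ms=8b +387.097ms=1b
Σ=9b of 9 (155bpm 3/4) — PASS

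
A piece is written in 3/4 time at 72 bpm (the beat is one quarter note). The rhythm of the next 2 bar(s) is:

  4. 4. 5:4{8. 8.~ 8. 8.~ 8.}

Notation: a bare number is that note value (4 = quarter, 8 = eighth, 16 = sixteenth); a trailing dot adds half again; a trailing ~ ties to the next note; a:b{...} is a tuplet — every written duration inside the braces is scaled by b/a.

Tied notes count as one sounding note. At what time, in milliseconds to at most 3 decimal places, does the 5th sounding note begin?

note 5 onset = 24/5b = 4000.0ms

1. 0.0ms @ 0 + 1250.0ms (3/2)
2. 1250.0ms @ 3/2 + 1250.0ms (3/2)
3. 2500.0ms @ 3 + 500.0ms (3/5)
4. 3000.0ms @ 18/5 + 1000.0ms (6/5)
5. 4000.0ms @ 24/5 + 1000.0ms (6/5)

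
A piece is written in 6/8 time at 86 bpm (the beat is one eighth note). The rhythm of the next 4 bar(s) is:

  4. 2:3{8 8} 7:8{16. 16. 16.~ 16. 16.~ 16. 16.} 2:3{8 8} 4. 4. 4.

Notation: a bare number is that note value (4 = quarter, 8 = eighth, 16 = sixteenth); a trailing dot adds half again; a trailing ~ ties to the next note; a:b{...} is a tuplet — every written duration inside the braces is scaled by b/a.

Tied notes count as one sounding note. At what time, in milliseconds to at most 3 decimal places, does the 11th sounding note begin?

1. 0.0ms @ 0 + 2093.023ms (3)
2. 2093.023ms @ 3 + 1046.512ms (3/2)
3. 3139.535ms @ 9/2 + 1046.512ms (3/2)
4. 4186.047ms @ 6 + 598.007ms (6/7)
5. 4784.053ms @ 48/7 + 598.007ms (6/7)
6. 5382.06ms @ 54/7 + 1196.013ms (12/7)
7. 6578.073ms @ 66/7 + 1196.013ms (12/7)
8. 7774.086ms @ 78/7 + 598.007ms (6/7)
9. 8372.093ms @ 12 + 1046.512ms (3/2)
10. 9418.605ms @ 27/2 + 1046.512ms (3/2)
11. 10465.116ms @ 15 + 2093.023ms (3)
12. 12558.14ms @ 18 + 2093.023ms (3)
13. 14651.163ms @ 21 + 2093.023ms (3)

note 11 onset = 15b = 10465.116ms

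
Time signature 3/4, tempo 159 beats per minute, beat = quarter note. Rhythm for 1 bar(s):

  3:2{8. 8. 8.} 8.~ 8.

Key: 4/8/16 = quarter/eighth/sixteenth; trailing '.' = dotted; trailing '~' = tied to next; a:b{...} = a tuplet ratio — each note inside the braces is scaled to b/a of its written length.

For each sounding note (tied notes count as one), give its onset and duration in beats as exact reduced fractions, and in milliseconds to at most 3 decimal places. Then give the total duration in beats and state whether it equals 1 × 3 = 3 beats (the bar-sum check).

1) 0.0ms=0b +188.679ms=1/2b
2) 188.679ms=1/2b +188.679ms=1/2b
3) 377.358ms=1b +188.679ms=1/2b
4) 566.038ms=3/2b +566.038ms=3/2b
Σ=3b of 3 (159bpm 3/4) — PASS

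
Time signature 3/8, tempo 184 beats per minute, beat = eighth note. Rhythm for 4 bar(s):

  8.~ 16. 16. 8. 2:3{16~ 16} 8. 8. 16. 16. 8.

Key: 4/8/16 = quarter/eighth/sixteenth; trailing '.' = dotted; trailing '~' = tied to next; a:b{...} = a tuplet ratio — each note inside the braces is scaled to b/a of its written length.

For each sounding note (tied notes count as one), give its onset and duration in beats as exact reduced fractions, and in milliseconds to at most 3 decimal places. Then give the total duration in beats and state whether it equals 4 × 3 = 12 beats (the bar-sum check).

1) 0.0ms=0b +733.696ms=9/4b
2) 733.696ms=9/4b +244.565ms=3/4b
3) 978.261ms=3b +489.13ms=3/2b
4) 1467.391ms=9/2b +489.13ms=3/2b
5) 1956.522ms=6b +489.13ms=3/2b
6) 2445.652ms=15/2b +489.13ms=3/2b
7) 2934.783ms=9b +244.565ms=3/4b
8) 3179.348ms=39/4b +244.565ms=3/4b
9) 3423.913ms=21/2b +489.13ms=3/2b
Σ=12b of 12 (184bpm 3/8) — PASS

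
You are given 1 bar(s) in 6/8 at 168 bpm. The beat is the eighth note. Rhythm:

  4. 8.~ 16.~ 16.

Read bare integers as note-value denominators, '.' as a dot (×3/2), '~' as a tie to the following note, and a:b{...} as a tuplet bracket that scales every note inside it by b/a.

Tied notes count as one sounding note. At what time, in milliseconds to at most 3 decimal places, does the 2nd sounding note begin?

note 2 onset = 3b = 1071.429ms

1. 0.0ms @ 0 + 1071.429ms (3)
2. 1071.429ms @ 3 + 1071.429ms (3)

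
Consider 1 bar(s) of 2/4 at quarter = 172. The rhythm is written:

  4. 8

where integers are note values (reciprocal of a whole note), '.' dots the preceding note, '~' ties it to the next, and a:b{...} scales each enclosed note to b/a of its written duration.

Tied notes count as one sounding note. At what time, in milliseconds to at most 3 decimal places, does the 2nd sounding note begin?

1. 0.0ms @ 0 + 523.256ms (3/2)
2. 523.256ms @ 3/2 + 174.419ms (1/2)

note 2 onset = 3/2b = 523.256ms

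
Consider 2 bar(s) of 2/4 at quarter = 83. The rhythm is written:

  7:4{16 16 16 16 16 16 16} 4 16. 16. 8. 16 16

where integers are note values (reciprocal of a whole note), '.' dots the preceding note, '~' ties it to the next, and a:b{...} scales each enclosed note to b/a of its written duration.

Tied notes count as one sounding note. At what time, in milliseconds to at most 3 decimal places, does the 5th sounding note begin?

note 5 onset = 4/7b = 413.081ms

1. 0.0ms @ 0 + 103.27ms (1/7)
2. 103.27ms @ 1/7 + 103.27ms (1/7)
3. 206.54ms @ 2/7 + 103.27ms (1/7)
4. 309.811ms @ 3/7 + 103.27ms (1/7)
5. 413.081ms @ 4/7 + 103.27ms (1/7)
6. 516.351ms @ 5/7 + 103.27ms (1/7)
7. 619.621ms @ 6/7 + 103.27ms (1/7)
8. 722.892ms @ 1 + 722.892ms (1)
9. 1445.783ms @ 2 + 271.084ms (3/8)
10. 1716.867ms @ 19/8 + 271.084ms (3/8)
11. 1987.952ms @ 11/4 + 542.169ms (3/4)
12. 2530.12ms @ 7/2 + 180.723ms (1/4)
13. 2710.843ms @ 15/4 + 180.723ms (1/4)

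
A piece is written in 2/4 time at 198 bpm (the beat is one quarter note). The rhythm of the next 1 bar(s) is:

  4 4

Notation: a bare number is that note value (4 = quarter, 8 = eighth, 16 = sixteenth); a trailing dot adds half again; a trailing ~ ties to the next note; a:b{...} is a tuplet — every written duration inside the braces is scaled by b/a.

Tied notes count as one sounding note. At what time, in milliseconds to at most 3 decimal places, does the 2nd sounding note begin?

1. 0.0ms @ 0 + 303.03ms (1)
2. 303.03ms @ 1 + 303.03ms (1)

note 2 onset = 1b = 303.03ms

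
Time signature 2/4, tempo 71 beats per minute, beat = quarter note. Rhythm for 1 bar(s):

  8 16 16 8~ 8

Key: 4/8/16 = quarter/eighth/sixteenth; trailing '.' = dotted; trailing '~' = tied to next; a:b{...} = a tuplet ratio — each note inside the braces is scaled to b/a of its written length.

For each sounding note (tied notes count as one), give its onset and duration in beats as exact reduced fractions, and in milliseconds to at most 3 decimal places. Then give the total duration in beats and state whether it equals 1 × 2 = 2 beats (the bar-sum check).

1) 0.0ms=0b +422.535ms=1/2b
2) 422.535ms=1/2b +211.268ms=1/4b
3) 633.803ms=3/4b +211.268ms=1/4b
4) 845.07ms=1b +845.07ms=1b
Σ=2b of 2 (71bpm 2/4) — PASS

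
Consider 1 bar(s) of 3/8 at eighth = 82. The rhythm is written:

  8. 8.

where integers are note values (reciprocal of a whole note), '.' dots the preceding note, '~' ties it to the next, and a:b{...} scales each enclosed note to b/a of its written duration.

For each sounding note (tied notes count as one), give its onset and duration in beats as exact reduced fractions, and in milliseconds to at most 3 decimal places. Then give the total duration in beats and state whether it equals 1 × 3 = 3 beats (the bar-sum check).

1) 0.0ms=0b +1097.561ms=3/2b
2) 1097.561ms=3/2b +1097.561ms=3/2b
Σ=3b of 3 (82bpm 3/8) — PASS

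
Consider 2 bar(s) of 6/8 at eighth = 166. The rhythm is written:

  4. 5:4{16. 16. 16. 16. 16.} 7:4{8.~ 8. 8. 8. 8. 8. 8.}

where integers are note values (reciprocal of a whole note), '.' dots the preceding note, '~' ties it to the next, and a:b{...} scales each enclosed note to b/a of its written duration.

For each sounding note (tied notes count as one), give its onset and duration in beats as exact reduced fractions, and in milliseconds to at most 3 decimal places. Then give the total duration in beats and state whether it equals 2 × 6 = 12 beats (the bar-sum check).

1) 0.0ms=0b +1084.337ms=3b
2) 1084.337ms=3b +216.867ms=3/5b
3) 1301.205ms=18/5b +216.867ms=3/5b
4) 1518.072ms=21/5b +216.867ms=3/5b
5) 1734.94ms=24/5b +216.867ms=3/5b
6) 1951.807ms=27/5b +216.867ms=3/5b
7) 2168.675ms=6b +619.621ms=12/7b
8) 2788.296ms=54/7b +309.811ms=6/7b
9) 3098.107ms=60/7b +309.811ms=6/7b
10) 3407.917ms=66/7b +309.811ms=6/7b
11) 3717.728ms=72/7b +309.811ms=6/7b
12) 4027.539ms=78/7b +309.811ms=6/7b
Σ=12b of 12 (166bpm 6/8) — PASS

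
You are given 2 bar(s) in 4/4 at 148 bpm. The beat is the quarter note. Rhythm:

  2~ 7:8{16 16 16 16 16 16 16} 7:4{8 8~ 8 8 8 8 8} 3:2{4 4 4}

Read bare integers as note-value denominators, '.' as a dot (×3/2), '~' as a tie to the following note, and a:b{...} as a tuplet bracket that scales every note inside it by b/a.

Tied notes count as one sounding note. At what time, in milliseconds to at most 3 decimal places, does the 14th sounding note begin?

note 14 onset = 6b = 2432.432ms

1. 0.0ms @ 0 + 926.641ms (16/7)
2. 926.641ms @ 16/7 + 115.83ms (2/7)
3. 1042.471ms @ 18/7 + 115.83ms (2/7)
4. 1158.301ms @ 20/7 + 115.83ms (2/7)
5. 1274.131ms @ 22/7 + 115.83ms (2/7)
6. 1389.961ms @ 24/7 + 115.83ms (2/7)
7. 1505.792ms @ 26/7 + 115.83ms (2/7)
8. 1621.622ms @ 4 + 115.83ms (2/7)
9. 1737.452ms @ 30/7 + 231.66ms (4/7)
10. 1969.112ms @ 34/7 + 115.83ms (2/7)
11. 2084.942ms @ 36/7 + 115.83ms (2/7)
12. 2200.772ms @ 38/7 + 115.83ms (2/7)
13. 2316.602ms @ 40/7 + 115.83ms (2/7)
14. 2432.432ms @ 6 + 270.27ms (2/3)
15. 2702.703ms @ 20/3 + 270.27ms (2/3)
16. 2972.973ms @ 22/3 + 270.27ms (2/3)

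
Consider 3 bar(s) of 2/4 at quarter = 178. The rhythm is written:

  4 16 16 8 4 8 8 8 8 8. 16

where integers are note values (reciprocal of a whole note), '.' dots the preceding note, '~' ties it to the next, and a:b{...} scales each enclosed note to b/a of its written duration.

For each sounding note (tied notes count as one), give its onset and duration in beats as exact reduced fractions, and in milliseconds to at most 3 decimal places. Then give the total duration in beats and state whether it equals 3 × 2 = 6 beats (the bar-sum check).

1) 0.0ms=0b +337.079ms=1b
2) 337.079ms=1b +84.27ms=1/4b
3) 421.348ms=5/4b +84.27ms=1/4b
4) 505.618ms=3/2b +168.539ms=1/2b
5) 674.157ms=2b +337.079ms=1b
6) 1011.236ms=3b +168.539ms=1/2b
7) 1179.775ms=7/2b +168.539ms=1/2b
8) 1348.315ms=4b +168.539ms=1/2b
9) 1516.854ms=9/2b +168.539ms=1/2b
10) 1685.393ms=5b +252.809ms=3/4b
11) 1938.202ms=23/4b +84.27ms=1/4b
Σ=6b of 6 (178bpm 2/4) — PASS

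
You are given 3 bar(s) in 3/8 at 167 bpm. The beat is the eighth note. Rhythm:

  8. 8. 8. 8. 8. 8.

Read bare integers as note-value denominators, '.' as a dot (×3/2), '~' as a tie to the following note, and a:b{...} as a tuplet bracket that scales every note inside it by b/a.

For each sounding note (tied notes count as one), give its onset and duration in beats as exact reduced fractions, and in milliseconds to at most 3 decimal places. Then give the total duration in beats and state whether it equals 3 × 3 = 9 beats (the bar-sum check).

1) 0.0ms=0b +538.922ms=3/2b
2) 538.922ms=3/2b +538.922ms=3/2b
3) 1077.844ms=3b +538.922ms=3/2b
4) 1616.766ms=9/2b +538.922ms=3/2b
5) 2155.689ms=6b +538.922ms=3/2b
6) 2694.611ms=15/2b +538.922ms=3/2b
Σ=9b of 9 (167bpm 3/8) — PASS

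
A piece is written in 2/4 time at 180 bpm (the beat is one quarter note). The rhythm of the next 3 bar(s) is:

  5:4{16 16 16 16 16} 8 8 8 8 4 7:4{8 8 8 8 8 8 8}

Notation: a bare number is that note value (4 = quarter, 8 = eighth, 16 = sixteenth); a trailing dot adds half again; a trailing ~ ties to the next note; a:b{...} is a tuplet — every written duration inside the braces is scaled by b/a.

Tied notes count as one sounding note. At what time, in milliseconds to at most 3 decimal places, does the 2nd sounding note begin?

1. 0.0ms @ 0 + 66.667ms (1/5)
2. 66.667ms @ 1/5 + 66.667ms (1/5)
3. 133.333ms @ 2/5 + 66.667ms (1/5)
4. 200.0ms @ 3/5 + 66.667ms (1/5)
5. 266.667ms @ 4/5 + 66.667ms (1/5)
6. 333.333ms @ 1 + 166.667ms (1/2)
7. 500.0ms @ 3/2 + 166.667ms (1/2)
8. 666.667ms @ 2 + 166.667ms (1/2)
9. 833.333ms @ 5/2 + 166.667ms (1/2)
10. 1000.0ms @ 3 + 333.333ms (1)
11. 1333.333ms @ 4 + 95.238ms (2/7)
12. 1428.571ms @ 30/7 + 95.238ms (2/7)
13. 1523.81ms @ 32/7 + 95.238ms (2/7)
14. 1619.048ms @ 34/7 + 95.238ms (2/7)
15. 1714.286ms @ 36/7 + 95.238ms (2/7)
16. 1809.524ms @ 38/7 + 95.238ms (2/7)
17. 1904.762ms @ 40/7 + 95.238ms (2/7)

note 2 onset = 1/5b = 66.667ms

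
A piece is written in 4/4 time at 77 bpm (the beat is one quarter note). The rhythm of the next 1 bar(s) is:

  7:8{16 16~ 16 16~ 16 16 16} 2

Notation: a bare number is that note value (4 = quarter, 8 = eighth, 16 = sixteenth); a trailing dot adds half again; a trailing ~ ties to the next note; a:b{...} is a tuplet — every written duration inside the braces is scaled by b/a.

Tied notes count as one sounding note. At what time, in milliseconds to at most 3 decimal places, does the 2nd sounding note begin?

note 2 onset = 2/7b = 222.635ms

1. 0.0ms @ 0 + 222.635ms (2/7)
2. 222.635ms @ 2/7 + 445.269ms (4/7)
3. 667.904ms @ 6/7 + 445.269ms (4/7)
4. 1113.173ms @ 10/7 + 222.635ms (2/7)
5. 1335.807ms @ 12/7 + 222.635ms (2/7)
6. 1558.442ms @ 2 + 1558.442ms (2)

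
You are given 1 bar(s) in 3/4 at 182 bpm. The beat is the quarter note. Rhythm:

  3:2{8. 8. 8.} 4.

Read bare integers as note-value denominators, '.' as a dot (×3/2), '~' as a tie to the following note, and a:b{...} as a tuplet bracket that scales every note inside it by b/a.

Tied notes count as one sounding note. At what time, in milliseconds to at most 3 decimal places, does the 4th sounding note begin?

note 4 onset = 3/2b = 494.505ms

1. 0.0ms @ 0 + 164.835ms (1/2)
2. 164.835ms @ 1/2 + 164.835ms (1/2)
3. 329.67ms @ 1 + 164.835ms (1/2)
4. 494.505ms @ 3/2 + 494.505ms (3/2)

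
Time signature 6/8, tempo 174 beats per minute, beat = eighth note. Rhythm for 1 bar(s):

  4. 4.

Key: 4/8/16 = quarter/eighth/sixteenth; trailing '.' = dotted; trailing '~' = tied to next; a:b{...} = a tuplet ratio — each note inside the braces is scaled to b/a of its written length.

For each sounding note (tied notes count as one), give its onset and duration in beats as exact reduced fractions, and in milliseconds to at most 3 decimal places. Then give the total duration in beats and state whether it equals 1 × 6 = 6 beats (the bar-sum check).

1) 0.0ms=0b +1034.483ms=3b
2) 1034.483ms=3b +1034.483ms=3b
Σ=6b of 6 (174bpm 6/8) — PASS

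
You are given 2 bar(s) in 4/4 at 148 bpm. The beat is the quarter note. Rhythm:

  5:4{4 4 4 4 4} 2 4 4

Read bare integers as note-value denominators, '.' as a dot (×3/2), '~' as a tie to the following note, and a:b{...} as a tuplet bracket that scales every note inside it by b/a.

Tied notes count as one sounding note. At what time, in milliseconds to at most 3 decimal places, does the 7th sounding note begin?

note 7 onset = 6b = 2432.432ms

1. 0.0ms @ 0 + 324.324ms (4/5)
2. 324.324ms @ 4/5 + 324.324ms (4/5)
3. 648.649ms @ 8/5 + 324.324ms (4/5)
4. 972.973ms @ 12/5 + 324.324ms (4/5)
5. 1297.297ms @ 16/5 + 324.324ms (4/5)
6. 1621.622ms @ 4 + 810.811ms (2)
7. 2432.432ms @ 6 + 405.405ms (1)
8. 2837.838ms @ 7 + 405.405ms (1)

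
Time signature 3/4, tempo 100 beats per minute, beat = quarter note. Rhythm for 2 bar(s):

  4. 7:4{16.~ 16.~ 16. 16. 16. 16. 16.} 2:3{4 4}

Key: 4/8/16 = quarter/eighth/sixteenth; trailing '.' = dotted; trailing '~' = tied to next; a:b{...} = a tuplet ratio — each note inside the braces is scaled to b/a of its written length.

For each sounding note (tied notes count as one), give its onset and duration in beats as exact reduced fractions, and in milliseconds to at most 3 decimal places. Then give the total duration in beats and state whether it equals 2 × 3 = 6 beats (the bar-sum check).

1) 0.0ms=0b +900.0ms=3/2b
2) 900.0ms=3/2b +385.714ms=9/14b
3) 1285.714ms=15/7b +128.571ms=3/14b
4) 1414.286ms=33/14b +128.571ms=3/14b
5) 1542.857ms=18/7b +128.571ms=3/14b
6) 1671.429ms=39/14b +128.571ms=3/14b
7) 1800.0ms=3b +900.0ms=3/2b
8) 2700.0ms=9/2b +900.0ms=3/2b
Σ=6b of 6 (100bpm 3/4) — PASS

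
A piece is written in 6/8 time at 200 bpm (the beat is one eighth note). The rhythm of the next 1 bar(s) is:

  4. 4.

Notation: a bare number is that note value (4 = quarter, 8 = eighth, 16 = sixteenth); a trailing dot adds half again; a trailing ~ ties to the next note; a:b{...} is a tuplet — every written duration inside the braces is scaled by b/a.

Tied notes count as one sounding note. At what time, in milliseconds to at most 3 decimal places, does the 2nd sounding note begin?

note 2 onset = 3b = 900.0ms

1. 0.0ms @ 0 + 900.0ms (3)
2. 900.0ms @ 3 + 900.0ms (3)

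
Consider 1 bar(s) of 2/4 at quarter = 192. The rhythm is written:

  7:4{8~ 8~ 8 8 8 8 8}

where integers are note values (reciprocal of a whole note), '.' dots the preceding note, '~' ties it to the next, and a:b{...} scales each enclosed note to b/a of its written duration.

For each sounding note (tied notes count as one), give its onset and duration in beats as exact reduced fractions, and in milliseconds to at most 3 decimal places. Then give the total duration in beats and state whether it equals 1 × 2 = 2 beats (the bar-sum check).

1) 0.0ms=0b +267.857ms=6/7b
2) 267.857ms=6/7b +89.286ms=2/7b
3) 357.143ms=8/7b +89.286ms=2/7b
4) 446.429ms=10/7b +89.286ms=2/7b
5) 535.714ms=12/7b +89.286ms=2/7b
Σ=2b of 2 (192bpm 2/4) — PASS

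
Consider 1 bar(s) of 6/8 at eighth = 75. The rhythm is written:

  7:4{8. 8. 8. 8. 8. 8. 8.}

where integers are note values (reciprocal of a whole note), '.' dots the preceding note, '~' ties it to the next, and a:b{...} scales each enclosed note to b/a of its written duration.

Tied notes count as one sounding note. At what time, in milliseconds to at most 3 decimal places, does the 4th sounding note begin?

1. 0.0ms @ 0 + 685.714ms (6/7)
2. 685.714ms @ 6/7 + 685.714ms (6/7)
3. 1371.429ms @ 12/7 + 685.714ms (6/7)
4. 2057.143ms @ 18/7 + 685.714ms (6/7)
5. 2742.857ms @ 24/7 + 685.714ms (6/7)
6. 3428.571ms @ 30/7 + 685.714ms (6/7)
7. 4114.286ms @ 36/7 + 685.714ms (6/7)

note 4 onset = 18/7b = 2057.143ms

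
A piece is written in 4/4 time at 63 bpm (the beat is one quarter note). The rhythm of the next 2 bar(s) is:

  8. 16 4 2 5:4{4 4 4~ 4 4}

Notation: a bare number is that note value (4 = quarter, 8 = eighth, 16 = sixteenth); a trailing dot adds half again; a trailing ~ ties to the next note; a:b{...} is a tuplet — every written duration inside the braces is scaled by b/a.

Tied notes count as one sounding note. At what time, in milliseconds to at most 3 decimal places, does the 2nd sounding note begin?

1. 0.0ms @ 0 + 714.286ms (3/4)
2. 714.286ms @ 3/4 + 238.095ms (1/4)
3. 952.381ms @ 1 + 952.381ms (1)
4. 1904.762ms @ 2 + 1904.762ms (2)
5. 3809.524ms @ 4 + 761.905ms (4/5)
6. 4571.429ms @ 24/5 + 761.905ms (4/5)
7. 5333.333ms @ 28/5 + 1523.81ms (8/5)
8. 6857.143ms @ 36/5 + 761.905ms (4/5)

note 2 onset = 3/4b = 714.286ms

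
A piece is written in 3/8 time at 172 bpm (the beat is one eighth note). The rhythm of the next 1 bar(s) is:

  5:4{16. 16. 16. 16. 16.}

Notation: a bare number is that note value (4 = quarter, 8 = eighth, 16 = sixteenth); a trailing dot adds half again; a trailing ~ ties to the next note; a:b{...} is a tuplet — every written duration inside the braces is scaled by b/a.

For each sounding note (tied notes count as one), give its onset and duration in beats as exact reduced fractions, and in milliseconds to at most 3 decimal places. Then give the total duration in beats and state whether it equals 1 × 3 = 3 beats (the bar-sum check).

1) 0.0ms=0b +209.302ms=3/5b
2) 209.302ms=3/5b +209.302ms=3/5b
3) 418.605ms=6/5b +209.302ms=3/5b
4) 627.907ms=9/5b +209.302ms=3/5b
5) 837.209ms=12/5b +209.302ms=3/5b
Σ=3b of 3 (172bpm 3/8) — PASS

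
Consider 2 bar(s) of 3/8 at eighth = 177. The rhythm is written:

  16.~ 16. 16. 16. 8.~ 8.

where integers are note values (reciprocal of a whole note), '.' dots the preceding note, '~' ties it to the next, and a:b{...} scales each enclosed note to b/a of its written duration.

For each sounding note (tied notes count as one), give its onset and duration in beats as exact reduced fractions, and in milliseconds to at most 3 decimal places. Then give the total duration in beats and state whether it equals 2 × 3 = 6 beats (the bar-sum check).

1) 0.0ms=0b +508.475ms=3/2b
2) 508.475ms=3/2b +254.237ms=3/4b
3) 762.712ms=9/4b +254.237ms=3/4b
4) 1016.949ms=3b +1016.949ms=3b
Σ=6b of 6 (177bpm 3/8) — PASS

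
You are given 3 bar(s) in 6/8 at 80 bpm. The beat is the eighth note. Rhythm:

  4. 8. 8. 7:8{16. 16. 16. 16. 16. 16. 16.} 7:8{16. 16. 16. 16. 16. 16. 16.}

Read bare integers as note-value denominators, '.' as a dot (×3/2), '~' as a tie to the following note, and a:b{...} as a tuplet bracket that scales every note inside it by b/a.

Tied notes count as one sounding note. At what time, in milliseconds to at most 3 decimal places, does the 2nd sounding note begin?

note 2 onset = 3b = 2250.0ms

1. 0.0ms @ 0 + 2250.0ms (3)
2. 2250.0ms @ 3 + 1125.0ms (3/2)
3. 3375.0ms @ 9/2 + 1125.0ms (3/2)
4. 4500.0ms @ 6 + 642.857ms (6/7)
5. 5142.857ms @ 48/7 + 642.857ms (6/7)
6. 5785.714ms @ 54/7 + 642.857ms (6/7)
7. 6428.571ms @ 60/7 + 642.857ms (6/7)
8. 7071.429ms @ 66/7 + 642.857ms (6/7)
9. 7714.286ms @ 72/7 + 642.857ms (6/7)
10. 8357.143ms @ 78/7 + 642.857ms (6/7)
11. 9000.0ms @ 12 + 642.857ms (6/7)
12. 9642.857ms @ 90/7 + 642.857ms (6/7)
13. 10285.714ms @ 96/7 + 642.857ms (6/7)
14. 10928.571ms @ 102/7 + 642.857ms (6/7)
15. 11571.429ms @ 108/7 + 642.857ms (6/7)
16. 12214.286ms @ 114/7 + 642.857ms (6/7)
17. 12857.143ms @ 120/7 + 642.857ms (6/7)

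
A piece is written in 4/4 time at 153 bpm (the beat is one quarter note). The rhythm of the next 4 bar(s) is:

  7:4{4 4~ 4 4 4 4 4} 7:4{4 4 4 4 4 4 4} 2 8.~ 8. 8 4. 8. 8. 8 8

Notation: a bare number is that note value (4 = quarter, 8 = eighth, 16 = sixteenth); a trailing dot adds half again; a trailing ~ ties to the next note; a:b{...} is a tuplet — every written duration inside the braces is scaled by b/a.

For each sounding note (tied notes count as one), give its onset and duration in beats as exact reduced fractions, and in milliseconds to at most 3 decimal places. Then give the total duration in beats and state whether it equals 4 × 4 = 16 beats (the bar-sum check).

1) 0.0ms=0b +224.09ms=4/7b
2) 224.09ms=4/7b +448.179ms=8/7b
3) 672.269ms=12/7b +224.09ms=4/7b
4) 896.359ms=16/7b +224.09ms=4/7b
5) 1120.448ms=20/7b +224.09ms=4/7b
6) 1344.538ms=24/7b +224.09ms=4/7b
7) 1568.627ms=4b +224.09ms=4/7b
8) 1792.717ms=32/7b +224.09ms=4/7b
9) 2016.807ms=36/7b +224.09ms=4/7b
10) 2240.896ms=40/7b +224.09ms=4/7b
11) 2464.986ms=44/7b +224.09ms=4/7b
12) 2689.076ms=48/7b +224.09ms=4/7b
13) 2913.165ms=52/7b +224.09ms=4/7b
14) 3137.255ms=8b +784.314ms=2b
15) 3921.569ms=10b +588.235ms=3/2b
16) 4509.804ms=23/2b +196.078ms=1/2b
17) 4705.882ms=12b +588.235ms=3/2b
18) 5294.118ms=27/2b +294.118ms=3/4b
19) 5588.235ms=57/4b +294.118ms=3/4b
20) 5882.353ms=15b +196.078ms=1/2b
21) 6078.431ms=31/2b +196.078ms=1/2b
Σ=16b of 16 (153bpm 4/4) — PASS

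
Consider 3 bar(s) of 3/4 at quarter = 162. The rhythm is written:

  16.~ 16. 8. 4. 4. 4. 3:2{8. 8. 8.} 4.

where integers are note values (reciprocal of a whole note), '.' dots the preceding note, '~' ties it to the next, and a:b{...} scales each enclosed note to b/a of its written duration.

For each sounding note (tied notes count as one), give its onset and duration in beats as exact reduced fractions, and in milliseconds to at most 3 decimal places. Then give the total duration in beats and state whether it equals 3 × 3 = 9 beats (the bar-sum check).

1) 0.0ms=0b +277.778ms=3/4b
2) 277.778ms=3/4b +277.778ms=3/4b
3) 555.556ms=3/2b +555.556ms=3/2b
4) 1111.111ms=3b +555.556ms=3/2b
5) 1666.667ms=9/2b +555.556ms=3/2b
6) 2222.222ms=6b +185.185ms=1/2b
7) 2407.407ms=13/2b +185.185ms=1/2b
8) 2592.593ms=7b +185.185ms=1/2b
9) 2777.778ms=15/2b +555.556ms=3/2b
Σ=9b of 9 (162bpm 3/4) — PASS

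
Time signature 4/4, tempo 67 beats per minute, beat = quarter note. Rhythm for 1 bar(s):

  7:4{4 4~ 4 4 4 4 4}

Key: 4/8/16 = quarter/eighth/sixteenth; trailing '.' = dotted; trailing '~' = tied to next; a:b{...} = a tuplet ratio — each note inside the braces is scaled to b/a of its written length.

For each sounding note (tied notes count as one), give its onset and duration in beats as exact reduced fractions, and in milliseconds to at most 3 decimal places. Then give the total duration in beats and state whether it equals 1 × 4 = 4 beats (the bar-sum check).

1) 0.0ms=0b +511.727ms=4/7b
2) 511.727ms=4/7b +1023.454ms=8/7b
3) 1535.181ms=12/7b +511.727ms=4/7b
4) 2046.908ms=16/7b +511.727ms=4/7b
5) 2558.635ms=20/7b +511.727ms=4/7b
6) 3070.362ms=24/7b +511.727ms=4/7b
Σ=4b of 4 (67bpm 4/4) — PASS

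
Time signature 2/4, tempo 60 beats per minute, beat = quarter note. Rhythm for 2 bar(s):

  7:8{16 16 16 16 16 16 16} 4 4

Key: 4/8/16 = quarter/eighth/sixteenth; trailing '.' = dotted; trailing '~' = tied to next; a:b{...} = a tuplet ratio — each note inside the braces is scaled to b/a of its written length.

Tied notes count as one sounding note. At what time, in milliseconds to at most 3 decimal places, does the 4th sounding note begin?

1. 0.0ms @ 0 + 285.714ms (2/7)
2. 285.714ms @ 2/7 + 285.714ms (2/7)
3. 571.429ms @ 4/7 + 285.714ms (2/7)
4. 857.143ms @ 6/7 + 285.714ms (2/7)
5. 1142.857ms @ 8/7 + 285.714ms (2/7)
6. 1428.571ms @ 10/7 + 285.714ms (2/7)
7. 1714.286ms @ 12/7 + 285.714ms (2/7)
8. 2000.0ms @ 2 + 1000.0ms (1)
9. 3000.0ms @ 3 + 1000.0ms (1)

note 4 onset = 6/7b = 857.143ms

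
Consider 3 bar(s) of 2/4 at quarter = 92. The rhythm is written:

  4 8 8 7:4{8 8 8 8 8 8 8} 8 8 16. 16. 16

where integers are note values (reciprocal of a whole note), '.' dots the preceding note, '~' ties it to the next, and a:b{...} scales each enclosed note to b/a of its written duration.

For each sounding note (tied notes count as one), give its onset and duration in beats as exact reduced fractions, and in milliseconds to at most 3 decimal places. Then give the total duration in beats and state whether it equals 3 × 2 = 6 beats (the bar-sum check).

1) 0.0ms=0b +652.174ms=1b
2) 652.174ms=1b +326.087ms=1/2b
3) 978.261ms=3/2b +326.087ms=1/2b
4) 1304.348ms=2b +186.335ms=2/7b
5) 1490.683ms=16/7b +186.335ms=2/7b
6) 1677.019ms=18/7b +186.335ms=2/7b
7) 1863.354ms=20/7b +186.335ms=2/7b
8) 2049.689ms=22/7b +186.335ms=2/7b
9) 2236.025ms=24/7b +186.335ms=2/7b
10) 2422.36ms=26/7b +186.335ms=2/7b
11) 2608.696ms=4b +326.087ms=1/2b
12) 2934.783ms=9/2b +326.087ms=1/2b
13) 3260.87ms=5b +244.565ms=3/8b
14) 3505.435ms=43/8b +244.565ms=3/8b
15) 3750.0ms=23/4b +163.043ms=1/4b
Σ=6b of 6 (92bpm 2/4) — PASS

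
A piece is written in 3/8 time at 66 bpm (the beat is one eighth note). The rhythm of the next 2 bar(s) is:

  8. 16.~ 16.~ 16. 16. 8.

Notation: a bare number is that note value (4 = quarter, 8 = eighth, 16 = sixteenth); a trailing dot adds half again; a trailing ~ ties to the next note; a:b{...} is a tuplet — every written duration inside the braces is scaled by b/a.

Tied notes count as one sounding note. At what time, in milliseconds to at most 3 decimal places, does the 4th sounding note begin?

1. 0.0ms @ 0 + 1363.636ms (3/2)
2. 1363.636ms @ 3/2 + 2045.455ms (9/4)
3. 3409.091ms @ 15/4 + 681.818ms (3/4)
4. 4090.909ms @ 9/2 + 1363.636ms (3/2)

note 4 onset = 9/2b = 4090.909ms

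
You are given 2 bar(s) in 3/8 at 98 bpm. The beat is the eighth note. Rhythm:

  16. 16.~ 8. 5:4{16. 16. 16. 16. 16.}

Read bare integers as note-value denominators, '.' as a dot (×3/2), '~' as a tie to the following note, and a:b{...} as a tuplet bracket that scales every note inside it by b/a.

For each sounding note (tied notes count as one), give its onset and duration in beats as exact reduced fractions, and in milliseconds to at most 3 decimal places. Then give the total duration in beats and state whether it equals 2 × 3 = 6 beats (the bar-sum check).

1) 0.0ms=0b +459.184ms=3/4b
2) 459.184ms=3/4b +1377.551ms=9/4b
3) 1836.735ms=3b +367.347ms=3/5b
4) 2204.082ms=18/5b +367.347ms=3/5b
5) 2571.429ms=21/5b +367.347ms=3/5b
6) 2938.776ms=24/5b +367.347ms=3/5b
7) 3306.122ms=27/5b +367.347ms=3/5b
Σ=6b of 6 (98bpm 3/8) — PASS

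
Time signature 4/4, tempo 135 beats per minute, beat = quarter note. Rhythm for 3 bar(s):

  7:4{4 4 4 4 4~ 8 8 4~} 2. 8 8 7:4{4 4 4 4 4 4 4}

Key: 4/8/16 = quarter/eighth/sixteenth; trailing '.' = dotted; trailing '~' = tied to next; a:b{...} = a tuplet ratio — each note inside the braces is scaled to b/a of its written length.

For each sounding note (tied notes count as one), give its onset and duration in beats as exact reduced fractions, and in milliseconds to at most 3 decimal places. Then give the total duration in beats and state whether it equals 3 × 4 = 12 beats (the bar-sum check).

1) 0.0ms=0b +253.968ms=4/7b
2) 253.968ms=4/7b +253.968ms=4/7b
3) 507.937ms=8/7b +253.968ms=4/7b
4) 761.905ms=12/7b +253.968ms=4/7b
5) 1015.873ms=16/7b +380.952ms=6/7b
6) 1396.825ms=22/7b +126.984ms=2/7b
7) 1523.81ms=24/7b +1587.302ms=25/7b
8) 3111.111ms=7b +222.222ms=1/2b
9) 3333.333ms=15/2b +222.222ms=1/2b
10) 3555.556ms=8b +253.968ms=4/7b
11) 3809.524ms=60/7b +253.968ms=4/7b
12) 4063.492ms=64/7b +253.968ms=4/7b
13) 4317.46ms=68/7b +253.968ms=4/7b
14) 4571.429ms=72/7b +253.968ms=4/7b
15) 4825.397ms=76/7b +253.968ms=4/7b
16) 5079.365ms=80/7b +253.968ms=4/7b
Σ=12b of 12 (135bpm 4/4) — PASS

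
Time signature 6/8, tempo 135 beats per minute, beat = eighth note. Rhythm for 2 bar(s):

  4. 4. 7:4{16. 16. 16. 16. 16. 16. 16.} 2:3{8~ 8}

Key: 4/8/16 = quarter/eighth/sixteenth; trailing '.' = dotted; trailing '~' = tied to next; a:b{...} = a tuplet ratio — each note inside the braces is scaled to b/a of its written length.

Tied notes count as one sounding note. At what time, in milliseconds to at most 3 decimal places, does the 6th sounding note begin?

1. 0.0ms @ 0 + 1333.333ms (3)
2. 1333.333ms @ 3 + 1333.333ms (3)
3. 2666.667ms @ 6 + 190.476ms (3/7)
4. 2857.143ms @ 45/7 + 190.476ms (3/7)
5. 3047.619ms @ 48/7 + 190.476ms (3/7)
6. 3238.095ms @ 51/7 + 190.476ms (3/7)
7. 3428.571ms @ 54/7 + 190.476ms (3/7)
8. 3619.048ms @ 57/7 + 190.476ms (3/7)
9. 3809.524ms @ 60/7 + 190.476ms (3/7)
10. 4000.0ms @ 9 + 1333.333ms (3)

note 6 onset = 51/7b = 3238.095ms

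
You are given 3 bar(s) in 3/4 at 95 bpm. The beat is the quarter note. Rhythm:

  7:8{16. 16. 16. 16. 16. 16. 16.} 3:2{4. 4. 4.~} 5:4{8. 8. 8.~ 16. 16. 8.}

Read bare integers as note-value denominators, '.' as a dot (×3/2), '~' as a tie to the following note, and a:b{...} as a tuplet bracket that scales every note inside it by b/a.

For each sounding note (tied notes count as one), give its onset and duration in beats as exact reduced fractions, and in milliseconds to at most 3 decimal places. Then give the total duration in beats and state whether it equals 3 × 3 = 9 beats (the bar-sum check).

1) 0.0ms=0b +270.677ms=3/7b
2) 270.677ms=3/7b +270.677ms=3/7b
3) 541.353ms=6/7b +270.677ms=3/7b
4) 812.03ms=9/7b +270.677ms=3/7b
5) 1082.707ms=12/7b +270.677ms=3/7b
6) 1353.383ms=15/7b +270.677ms=3/7b
7) 1624.06ms=18/7b +270.677ms=3/7b
8) 1894.737ms=3b +631.579ms=1b
9) 2526.316ms=4b +631.579ms=1b
10) 3157.895ms=5b +1010.526ms=8/5b
11) 4168.421ms=33/5b +378.947ms=3/5b
12) 4547.368ms=36/5b +568.421ms=9/10b
13) 5115.789ms=81/10b +189.474ms=3/10b
14) 5305.263ms=42/5b +378.947ms=3/5b
Σ=9b of 9 (95bpm 3/4) — PASS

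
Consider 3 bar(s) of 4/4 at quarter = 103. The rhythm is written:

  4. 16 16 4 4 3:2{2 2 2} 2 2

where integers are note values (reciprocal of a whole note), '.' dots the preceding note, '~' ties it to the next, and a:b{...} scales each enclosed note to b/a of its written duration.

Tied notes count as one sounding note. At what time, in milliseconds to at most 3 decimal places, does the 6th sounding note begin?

note 6 onset = 4b = 2330.097ms

1. 0.0ms @ 0 + 873.786ms (3/2)
2. 873.786ms @ 3/2 + 145.631ms (1/4)
3. 1019.417ms @ 7/4 + 145.631ms (1/4)
4. 1165.049ms @ 2 + 582.524ms (1)
5. 1747.573ms @ 3 + 582.524ms (1)
6. 2330.097ms @ 4 + 776.699ms (4/3)
7. 3106.796ms @ 16/3 + 776.699ms (4/3)
8. 3883.495ms @ 20/3 + 776.699ms (4/3)
9. 4660.194ms @ 8 + 1165.049ms (2)
10. 5825.243ms @ 10 + 1165.049ms (2)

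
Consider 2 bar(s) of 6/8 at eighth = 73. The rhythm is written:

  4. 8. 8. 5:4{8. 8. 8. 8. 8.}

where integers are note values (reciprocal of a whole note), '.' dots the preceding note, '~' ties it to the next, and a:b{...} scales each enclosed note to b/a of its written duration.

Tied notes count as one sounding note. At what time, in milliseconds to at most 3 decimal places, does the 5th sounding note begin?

note 5 onset = 36/5b = 5917.808ms

1. 0.0ms @ 0 + 2465.753ms (3)
2. 2465.753ms @ 3 + 1232.877ms (3/2)
3. 3698.63ms @ 9/2 + 1232.877ms (3/2)
4. 4931.507ms @ 6 + 986.301ms (6/5)
5. 5917.808ms @ 36/5 + 986.301ms (6/5)
6. 6904.11ms @ 42/5 + 986.301ms (6/5)
7. 7890.411ms @ 48/5 + 986.301ms (6/5)
8. 8876.712ms @ 54/5 + 986.301ms (6/5)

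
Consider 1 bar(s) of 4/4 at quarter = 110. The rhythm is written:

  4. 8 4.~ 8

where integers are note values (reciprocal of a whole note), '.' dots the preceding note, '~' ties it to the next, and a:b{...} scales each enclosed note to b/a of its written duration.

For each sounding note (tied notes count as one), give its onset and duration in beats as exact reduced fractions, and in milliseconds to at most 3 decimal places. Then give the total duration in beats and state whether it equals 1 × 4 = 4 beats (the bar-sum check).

1) 0.0ms=0b +818.182ms=3/2b
2) 818.182ms=3/2b +272.727ms=1/2b
3) 1090.909ms=2b +1090.909ms=2b
Σ=4b of 4 (110bpm 4/4) — PASS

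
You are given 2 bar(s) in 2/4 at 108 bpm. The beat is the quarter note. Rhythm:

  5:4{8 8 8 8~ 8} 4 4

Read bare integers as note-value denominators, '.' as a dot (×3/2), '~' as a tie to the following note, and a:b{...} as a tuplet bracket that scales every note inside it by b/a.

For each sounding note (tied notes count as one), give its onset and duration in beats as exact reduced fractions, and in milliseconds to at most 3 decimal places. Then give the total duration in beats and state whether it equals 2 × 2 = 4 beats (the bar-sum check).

1) 0.0ms=0b +222.222ms=2/5b
2) 222.222ms=2/5b +222.222ms=2/5b
3) 444.444ms=4/5b +222.222ms=2/5b
4) 666.667ms=6/5b +444.444ms=4/5b
5) 1111.111ms=2b +555.556ms=1b
6) 1666.667ms=3b +555.556ms=1b
Σ=4b of 4 (108bpm 2/4) — PASS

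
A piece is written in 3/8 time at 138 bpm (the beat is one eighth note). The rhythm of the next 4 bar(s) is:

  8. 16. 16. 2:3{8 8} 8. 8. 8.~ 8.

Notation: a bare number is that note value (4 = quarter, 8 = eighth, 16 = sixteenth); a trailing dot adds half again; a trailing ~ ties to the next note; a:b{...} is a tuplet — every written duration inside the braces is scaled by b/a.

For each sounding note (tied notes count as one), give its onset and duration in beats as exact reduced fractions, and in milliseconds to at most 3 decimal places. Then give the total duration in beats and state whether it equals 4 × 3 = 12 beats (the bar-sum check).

1) 0.0ms=0b +652.174ms=3/2b
2) 652.174ms=3/2b +326.087ms=3/4b
3) 978.261ms=9/4b +326.087ms=3/4b
4) 1304.348ms=3b +652.174ms=3/2b
5) 1956.522ms=9/2b +652.174ms=3/2b
6) 2608.696ms=6b +652.174ms=3/2b
7) 3260.87ms=15/2b +652.174ms=3/2b
8) 3913.043ms=9b +1304.348ms=3b
Σ=12b of 12 (138bpm 3/8) — PASS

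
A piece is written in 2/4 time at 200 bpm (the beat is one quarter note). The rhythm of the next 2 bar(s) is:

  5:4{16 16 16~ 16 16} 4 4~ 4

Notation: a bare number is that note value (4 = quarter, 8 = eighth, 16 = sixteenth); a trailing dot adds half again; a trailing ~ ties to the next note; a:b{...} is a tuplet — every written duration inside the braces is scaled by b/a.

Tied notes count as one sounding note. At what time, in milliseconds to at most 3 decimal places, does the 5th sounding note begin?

1. 0.0ms @ 0 + 60.0ms (1/5)
2. 60.0ms @ 1/5 + 60.0ms (1/5)
3. 120.0ms @ 2/5 + 120.0ms (2/5)
4. 240.0ms @ 4/5 + 60.0ms (1/5)
5. 300.0ms @ 1 + 300.0ms (1)
6. 600.0ms @ 2 + 600.0ms (2)

note 5 onset = 1b = 300.0ms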